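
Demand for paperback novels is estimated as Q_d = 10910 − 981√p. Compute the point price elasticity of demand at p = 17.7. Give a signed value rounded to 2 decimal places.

dQ_d/dp = −981/(2√p) = -116.588. At p = 17.7, Q_d = 6782.8.
Ed = (dQ_d/dp)·(p/Q_d) = (-116.588) × (17.7/6782.8) = -0.3042…

-0.30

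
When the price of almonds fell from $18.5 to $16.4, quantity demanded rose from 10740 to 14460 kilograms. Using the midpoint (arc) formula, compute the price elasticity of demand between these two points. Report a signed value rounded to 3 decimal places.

-2.453

%ΔQ = (14460 − 10740) / [(10740 + 14460)/2] = 3720/12600 = 0.295238…
%ΔP = (16.4 − 18.5) / [(18.5 + 16.4)/2] = -2.1/17.45 = -0.120343…
Arc Ed = %ΔQ / %ΔP = (3720/12600) / (-2.1/17.45) = -2.45328…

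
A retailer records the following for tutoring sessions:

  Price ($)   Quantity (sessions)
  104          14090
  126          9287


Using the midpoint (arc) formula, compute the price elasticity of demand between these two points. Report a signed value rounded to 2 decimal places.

-2.15

%ΔQ = (9287 − 14090) / [(14090 + 9287)/2] = -4803/11688.5 = -0.410916…
%ΔP = (126 − 104) / [(104 + 126)/2] = 22/115 = 0.191304…
Arc Ed = %ΔQ / %ΔP = (-4803/11688.5) / (22/115) = -2.1479…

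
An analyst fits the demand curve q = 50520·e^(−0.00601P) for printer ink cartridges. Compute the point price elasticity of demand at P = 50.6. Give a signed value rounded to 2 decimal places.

dq/dP = −0.00601·q = -224.009. At P = 50.6, q = 37272.8.
Ed = (dq/dP)·(P/q) = (-224.009) × (50.6/37272.8) = -0.3041…

-0.30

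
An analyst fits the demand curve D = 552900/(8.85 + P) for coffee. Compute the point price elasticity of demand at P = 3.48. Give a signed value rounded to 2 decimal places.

dD/dP = −552900/(8.85 + P)² = -3636.81. At P = 3.48, D = 44841.8.
Ed = (dD/dP)·(P/D) = (-3636.81) × (3.48/44841.8) = -0.2822…

-0.28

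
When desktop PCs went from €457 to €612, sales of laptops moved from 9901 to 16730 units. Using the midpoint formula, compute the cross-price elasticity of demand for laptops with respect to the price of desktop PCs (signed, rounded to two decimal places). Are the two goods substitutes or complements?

1.77; substitutes

%ΔQ_{laptops} = (16730 − 9901)/avg = 6829/13315.5 = 0.512860…
%ΔP_{desktop PCs} = (612 − 457)/avg = 155/534.5 = 0.289990…
E_cross = (6829/13315.5) / (155/534.5) = 1.7685…
E_cross > 0 ⇒ the goods are substitutes.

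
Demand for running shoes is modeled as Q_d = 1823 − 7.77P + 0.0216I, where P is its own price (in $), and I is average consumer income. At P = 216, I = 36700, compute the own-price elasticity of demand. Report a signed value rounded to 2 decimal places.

At the given values, Q_d = 1823 − 7.77(216) + 0.0216(36700) = 937.4.
∂Q_d/∂P = −7.77.
E = (-7.77) × (216/937.4) = -1.7903…

-1.79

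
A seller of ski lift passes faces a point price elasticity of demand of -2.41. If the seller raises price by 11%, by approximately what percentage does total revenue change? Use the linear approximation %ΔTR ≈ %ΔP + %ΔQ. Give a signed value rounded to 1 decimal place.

%ΔQ ≈ Ed × %ΔP = (-2.41) × (+11%) = -26.5100%
%ΔTR ≈ %ΔP + %ΔQ = (+11%) + (-26.5100%) = -15.5100%

-15.5%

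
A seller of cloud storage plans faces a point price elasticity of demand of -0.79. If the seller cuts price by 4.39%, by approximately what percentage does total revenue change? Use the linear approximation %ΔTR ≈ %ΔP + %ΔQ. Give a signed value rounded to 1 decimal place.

%ΔQ ≈ Ed × %ΔP = (-0.79) × (-4.39%) = +3.4681%
%ΔTR ≈ %ΔP + %ΔQ = (-4.39%) + (+3.4681%) = -0.9219%

-0.9%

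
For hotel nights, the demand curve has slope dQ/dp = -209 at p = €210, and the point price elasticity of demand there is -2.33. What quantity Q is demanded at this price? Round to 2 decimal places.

18836.91

Ed = (dQ/dp)·(p/Q) ⇒ Q = (dQ/dp)·p/Ed = (-209)·210/(-2.33) = 18836.9098…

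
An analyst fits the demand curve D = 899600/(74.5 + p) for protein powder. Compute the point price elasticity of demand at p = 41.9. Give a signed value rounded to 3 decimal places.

-0.360

dD/dp = −899600/(74.5 + p)² = -66.3962. At p = 41.9, D = 7728.52.
Ed = (dD/dp)·(p/D) = (-66.3962) × (41.9/7728.52) = -0.35996…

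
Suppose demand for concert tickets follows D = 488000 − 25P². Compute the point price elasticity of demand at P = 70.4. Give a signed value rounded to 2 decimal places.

-0.68

dD/dP = −2·25·P = -3520. At P = 70.4, D = 364096.
Ed = (dD/dP)·(P/D) = (-3520) × (70.4/364096) = -0.6806…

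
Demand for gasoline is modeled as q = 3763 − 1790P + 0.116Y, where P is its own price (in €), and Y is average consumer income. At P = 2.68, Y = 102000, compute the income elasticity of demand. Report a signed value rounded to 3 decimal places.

1.096

At the given values, q = 3763 − 1790(2.68) + 0.116(102000) = 10797.8.
∂q/∂Y = 0.116.
E = (0.116) × (102000/10797.8) = 1.09577…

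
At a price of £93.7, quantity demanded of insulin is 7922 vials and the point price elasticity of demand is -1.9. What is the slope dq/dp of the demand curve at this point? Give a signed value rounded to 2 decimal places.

-160.64

Ed = (dq/dp)·(p/q) ⇒ dq/dp = Ed·q/p = (-1.9)·7922/93.7 = -160.6382…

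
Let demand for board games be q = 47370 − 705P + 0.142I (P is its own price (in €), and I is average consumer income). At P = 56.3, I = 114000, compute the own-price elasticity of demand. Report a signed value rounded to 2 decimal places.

-1.66

At the given values, q = 47370 − 705(56.3) + 0.142(114000) = 23866.5.
∂q/∂P = −705.
E = (-705) × (56.3/23866.5) = -1.6630…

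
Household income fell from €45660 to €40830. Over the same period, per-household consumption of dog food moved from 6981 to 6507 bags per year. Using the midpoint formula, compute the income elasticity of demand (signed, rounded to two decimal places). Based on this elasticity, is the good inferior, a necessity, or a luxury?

0.63; necessity

%ΔQ = (6507 − 6981)/[( 6981 + 6507)/2] = -474/6744 = -0.070284…
%ΔIncome = (40830 − 45660)/[( 45660 + 40830)/2] = -4830/43245 = -0.111689…
E_income = (-474/6744) / (-4830/43245) = 0.6292…
0 < E_income < 1 ⇒ normal good, necessity.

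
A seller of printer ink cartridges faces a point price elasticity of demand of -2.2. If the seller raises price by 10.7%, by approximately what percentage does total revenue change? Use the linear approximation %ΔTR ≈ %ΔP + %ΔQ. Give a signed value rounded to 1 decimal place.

%ΔQ ≈ Ed × %ΔP = (-2.2) × (+10.7%) = -23.5400%
%ΔTR ≈ %ΔP + %ΔQ = (+10.7%) + (-23.5400%) = -12.8400%

-12.8%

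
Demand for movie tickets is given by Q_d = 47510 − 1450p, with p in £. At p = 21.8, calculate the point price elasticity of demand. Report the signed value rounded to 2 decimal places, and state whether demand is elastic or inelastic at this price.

-1.99; elastic

dQ_d/dp = −1450. At p = 21.8, Q_d = 47510 − 1450(21.8) = 15900.
Ed = (dQ_d/dp)·(p/Q_d) = −1450 × (21.8/15900) = -1.9880…
|Ed| = 1.99 > 1, so demand is elastic.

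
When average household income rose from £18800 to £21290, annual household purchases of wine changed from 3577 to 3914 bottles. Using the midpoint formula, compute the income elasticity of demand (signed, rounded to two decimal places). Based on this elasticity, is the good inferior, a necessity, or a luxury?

0.72; necessity

%ΔQ = (3914 − 3577)/[( 3577 + 3914)/2] = 337/3745.5 = 0.089974…
%ΔIncome = (21290 − 18800)/[( 18800 + 21290)/2] = 2490/20045 = 0.124220…
E_income = (337/3745.5) / (2490/20045) = 0.7243…
0 < E_income < 1 ⇒ normal good, necessity.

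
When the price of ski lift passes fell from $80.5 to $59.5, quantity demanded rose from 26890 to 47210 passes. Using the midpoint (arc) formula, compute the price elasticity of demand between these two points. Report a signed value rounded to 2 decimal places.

%ΔQ = (47210 − 26890) / [(26890 + 47210)/2] = 20320/37050 = 0.548448…
%ΔP = (59.5 − 80.5) / [(80.5 + 59.5)/2] = -21/70 = -0.3
Arc Ed = %ΔQ / %ΔP = (20320/37050) / (-21/70) = -1.8281…

-1.83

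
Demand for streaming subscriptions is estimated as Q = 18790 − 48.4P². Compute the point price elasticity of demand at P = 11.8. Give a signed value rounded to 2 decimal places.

dQ/dP = −2·48.4·P = -1142.24. At P = 11.8, Q = 12050.784.
Ed = (dQ/dP)·(P/Q) = (-1142.24) × (11.8/12050.784) = -1.1184…

-1.12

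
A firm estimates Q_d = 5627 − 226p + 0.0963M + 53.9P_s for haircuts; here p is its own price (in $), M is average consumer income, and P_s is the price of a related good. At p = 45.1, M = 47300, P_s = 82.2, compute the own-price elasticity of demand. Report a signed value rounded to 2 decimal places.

-2.31

At the given values, Q_d = 5627 − 226(45.1) + 0.0963(47300) + 53.9(82.2) = 4419.97.
∂Q_d/∂p = −226.
E = (-226) × (45.1/4419.97) = -2.3060…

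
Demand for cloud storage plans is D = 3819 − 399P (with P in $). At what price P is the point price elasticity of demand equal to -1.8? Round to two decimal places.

Ed = −399P/(3819 − 399P). Set this equal to -1.8:
399P = 1.8·(3819 − 399P) ⇒ 399P(1 + 1.8) = 1.8·3819
P = 1.8·3819 / (399·2.8) = 6.1530…

6.15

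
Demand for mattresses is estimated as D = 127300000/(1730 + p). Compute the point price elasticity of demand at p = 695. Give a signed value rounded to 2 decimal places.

-0.29

dD/dp = −127300000/(1730 + p)² = -21.6474. At p = 695, D = 52494.8.
Ed = (dD/dp)·(p/D) = (-21.6474) × (695/52494.8) = -0.2865…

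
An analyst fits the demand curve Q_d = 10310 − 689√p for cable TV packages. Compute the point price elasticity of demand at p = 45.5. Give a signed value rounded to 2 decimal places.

dQ_d/dp = −689/(2√p) = -51.0721. At p = 45.5, Q_d = 5662.44.
Ed = (dQ_d/dp)·(p/Q_d) = (-51.0721) × (45.5/5662.44) = -0.4103…

-0.41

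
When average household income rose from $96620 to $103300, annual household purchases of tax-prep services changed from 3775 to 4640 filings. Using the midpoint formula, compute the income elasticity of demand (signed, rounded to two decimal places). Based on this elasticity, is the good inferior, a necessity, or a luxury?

3.08; luxury

%ΔQ = (4640 − 3775)/[( 3775 + 4640)/2] = 865/4207.5 = 0.205585…
%ΔIncome = (103300 − 96620)/[( 96620 + 103300)/2] = 6680/99960 = 0.066826…
E_income = (865/4207.5) / (6680/99960) = 3.0763…
E_income > 1 ⇒ normal good, luxury.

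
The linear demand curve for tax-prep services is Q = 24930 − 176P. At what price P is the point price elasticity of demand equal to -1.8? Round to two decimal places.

91.06

Ed = −176P/(24930 − 176P). Set this equal to -1.8:
176P = 1.8·(24930 − 176P) ⇒ 176P(1 + 1.8) = 1.8·24930
P = 1.8·24930 / (176·2.8) = 91.0592…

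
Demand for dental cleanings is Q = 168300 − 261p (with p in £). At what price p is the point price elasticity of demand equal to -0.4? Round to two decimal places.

Ed = −261p/(168300 − 261p). Set this equal to -0.4:
261p = 0.4·(168300 − 261p) ⇒ 261p(1 + 0.4) = 0.4·168300
p = 0.4·168300 / (261·1.4) = 184.2364…

184.24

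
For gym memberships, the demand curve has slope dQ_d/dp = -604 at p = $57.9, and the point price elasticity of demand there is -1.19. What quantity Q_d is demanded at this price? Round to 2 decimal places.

29387.90

Ed = (dQ_d/dp)·(p/Q_d) ⇒ Q_d = (dQ_d/dp)·p/Ed = (-604)·57.9/(-1.19) = 29387.8991…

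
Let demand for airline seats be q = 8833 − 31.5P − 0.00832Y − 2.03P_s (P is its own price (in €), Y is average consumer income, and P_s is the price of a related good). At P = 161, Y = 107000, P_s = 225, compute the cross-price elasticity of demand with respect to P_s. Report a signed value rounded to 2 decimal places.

At the given values, q = 8833 − 31.5(161) − 0.00832(107000) − 2.03(225) = 2414.51.
∂q/∂P_s = -2.03.
E = (-2.03) × (225/2414.51) = -0.1891…

-0.19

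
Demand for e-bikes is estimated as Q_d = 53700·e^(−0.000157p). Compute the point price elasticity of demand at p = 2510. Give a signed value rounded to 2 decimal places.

-0.39

dQ_d/dp = −0.000157·Q_d = -5.68501. At p = 2510, Q_d = 36210.3.
Ed = (dQ_d/dp)·(p/Q_d) = (-5.68501) × (2510/36210.3) = -0.3940…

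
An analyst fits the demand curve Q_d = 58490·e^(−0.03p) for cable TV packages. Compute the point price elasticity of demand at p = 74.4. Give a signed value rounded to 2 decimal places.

-2.23

dQ_d/dp = −0.03·Q_d = -188.303. At p = 74.4, Q_d = 6276.77.
Ed = (dQ_d/dp)·(p/Q_d) = (-188.303) × (74.4/6276.77) = -2.232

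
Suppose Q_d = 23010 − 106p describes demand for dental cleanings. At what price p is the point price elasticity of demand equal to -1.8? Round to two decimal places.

Ed = −106p/(23010 − 106p). Set this equal to -1.8:
106p = 1.8·(23010 − 106p) ⇒ 106p(1 + 1.8) = 1.8·23010
p = 1.8·23010 / (106·2.8) = 139.5485…

139.55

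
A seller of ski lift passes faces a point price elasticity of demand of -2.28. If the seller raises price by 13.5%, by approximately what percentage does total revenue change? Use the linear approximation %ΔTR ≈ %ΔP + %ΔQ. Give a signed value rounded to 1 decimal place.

-17.3%

%ΔQ ≈ Ed × %ΔP = (-2.28) × (+13.5%) = -30.7800%
%ΔTR ≈ %ΔP + %ΔQ = (+13.5%) + (-30.7800%) = -17.2800%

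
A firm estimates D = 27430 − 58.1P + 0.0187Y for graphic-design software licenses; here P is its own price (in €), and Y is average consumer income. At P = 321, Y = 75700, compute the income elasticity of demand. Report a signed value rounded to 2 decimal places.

At the given values, D = 27430 − 58.1(321) + 0.0187(75700) = 10195.49.
∂D/∂Y = 0.0187.
E = (0.0187) × (75700/10195.49) = 0.1388…

0.14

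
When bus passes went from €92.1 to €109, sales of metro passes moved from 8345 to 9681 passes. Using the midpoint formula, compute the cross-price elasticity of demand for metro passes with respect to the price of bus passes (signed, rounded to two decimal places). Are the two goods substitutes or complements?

%ΔQ_{metro passes} = (9681 − 8345)/avg = 1336/9013 = 0.148230…
%ΔP_{bus passes} = (109 − 92.1)/avg = 16.9/100.55 = 0.168075…
E_cross = (1336/9013) / (16.9/100.55) = 0.8819…
E_cross > 0 ⇒ the goods are substitutes.

0.88; substitutes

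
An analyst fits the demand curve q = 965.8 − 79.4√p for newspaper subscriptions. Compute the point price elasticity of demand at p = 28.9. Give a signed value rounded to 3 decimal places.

dq/dp = −79.4/(2√p) = -7.38485. At p = 28.9, q = 538.956.
Ed = (dq/dp)·(p/q) = (-7.38485) × (28.9/538.956) = -0.39599…

-0.396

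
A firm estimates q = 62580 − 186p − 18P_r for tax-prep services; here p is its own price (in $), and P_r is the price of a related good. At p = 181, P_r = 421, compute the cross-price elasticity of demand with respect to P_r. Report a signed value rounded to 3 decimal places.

At the given values, q = 62580 − 186(181) − 18(421) = 21336.
∂q/∂P_r = -18.
E = (-18) × (421/21336) = -0.35517…

-0.355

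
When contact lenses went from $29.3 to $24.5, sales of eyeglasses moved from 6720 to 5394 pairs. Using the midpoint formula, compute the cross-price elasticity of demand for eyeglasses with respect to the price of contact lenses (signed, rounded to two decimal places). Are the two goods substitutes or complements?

1.23; substitutes

%ΔQ_{eyeglasses} = (5394 − 6720)/avg = -1326/6057 = -0.218920…
%ΔP_{contact lenses} = (24.5 − 29.3)/avg = -4.8/26.9 = -0.178438…
E_cross = (-1326/6057) / (-4.8/26.9) = 1.2268…
E_cross > 0 ⇒ the goods are substitutes.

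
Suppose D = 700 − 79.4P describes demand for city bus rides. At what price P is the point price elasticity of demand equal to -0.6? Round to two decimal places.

Ed = −79.4P/(700 − 79.4P). Set this equal to -0.6:
79.4P = 0.6·(700 − 79.4P) ⇒ 79.4P(1 + 0.6) = 0.6·700
P = 0.6·700 / (79.4·1.6) = 3.3060…

3.31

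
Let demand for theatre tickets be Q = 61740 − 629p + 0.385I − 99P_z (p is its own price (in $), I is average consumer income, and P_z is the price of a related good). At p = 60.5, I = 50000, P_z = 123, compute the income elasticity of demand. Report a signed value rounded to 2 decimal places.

0.63

At the given values, Q = 61740 − 629(60.5) + 0.385(50000) − 99(123) = 30758.5.
∂Q/∂I = 0.385.
E = (0.385) × (50000/30758.5) = 0.6258…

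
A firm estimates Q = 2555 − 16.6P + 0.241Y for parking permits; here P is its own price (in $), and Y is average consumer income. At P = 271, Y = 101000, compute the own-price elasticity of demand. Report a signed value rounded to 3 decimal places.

At the given values, Q = 2555 − 16.6(271) + 0.241(101000) = 22397.4.
∂Q/∂P = −16.6.
E = (-16.6) × (271/22397.4) = -0.20085…

-0.201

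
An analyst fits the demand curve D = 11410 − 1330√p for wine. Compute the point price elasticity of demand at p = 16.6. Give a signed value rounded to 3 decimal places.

-0.452

dD/dp = −1330/(2√p) = -163.218. At p = 16.6, D = 5991.17.
Ed = (dD/dp)·(p/D) = (-163.218) × (16.6/5991.17) = -0.45223…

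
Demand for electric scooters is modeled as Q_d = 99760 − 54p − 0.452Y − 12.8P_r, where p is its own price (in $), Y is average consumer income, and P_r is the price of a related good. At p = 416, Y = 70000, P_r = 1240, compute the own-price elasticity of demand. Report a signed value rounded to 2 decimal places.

-0.75

At the given values, Q_d = 99760 − 54(416) − 0.452(70000) − 12.8(1240) = 29784.
∂Q_d/∂p = −54.
E = (-54) × (416/29784) = -0.7542…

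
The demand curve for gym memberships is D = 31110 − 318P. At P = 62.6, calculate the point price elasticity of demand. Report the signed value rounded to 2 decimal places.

-1.78

dD/dP = −318. At P = 62.6, D = 31110 − 318(62.6) = 11203.2.
Ed = (dD/dP)·(P/D) = −318 × (62.6/11203.2) = -1.7768…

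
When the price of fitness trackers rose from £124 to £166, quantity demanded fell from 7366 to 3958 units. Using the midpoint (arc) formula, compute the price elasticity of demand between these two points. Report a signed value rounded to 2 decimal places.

-2.08

%ΔQ = (3958 − 7366) / [(7366 + 3958)/2] = -3408/5662 = -0.601907…
%ΔP = (166 − 124) / [(124 + 166)/2] = 42/145 = 0.289655…
Arc Ed = %ΔQ / %ΔP = (-3408/5662) / (42/145) = -2.0780…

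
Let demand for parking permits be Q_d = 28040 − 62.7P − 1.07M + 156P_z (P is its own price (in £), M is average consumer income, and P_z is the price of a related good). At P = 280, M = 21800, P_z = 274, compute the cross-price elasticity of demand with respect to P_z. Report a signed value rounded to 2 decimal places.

1.43

At the given values, Q_d = 28040 − 62.7(280) − 1.07(21800) + 156(274) = 29902.
∂Q_d/∂P_z = 156.
E = (156) × (274/29902) = 1.4294…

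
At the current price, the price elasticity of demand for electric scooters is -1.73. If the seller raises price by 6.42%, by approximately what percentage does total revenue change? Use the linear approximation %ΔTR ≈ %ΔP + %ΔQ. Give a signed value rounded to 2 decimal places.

%ΔQ ≈ Ed × %ΔP = (-1.73) × (+6.42%) = -11.1066%
%ΔTR ≈ %ΔP + %ΔQ = (+6.42%) + (-11.1066%) = -4.6866%

-4.69%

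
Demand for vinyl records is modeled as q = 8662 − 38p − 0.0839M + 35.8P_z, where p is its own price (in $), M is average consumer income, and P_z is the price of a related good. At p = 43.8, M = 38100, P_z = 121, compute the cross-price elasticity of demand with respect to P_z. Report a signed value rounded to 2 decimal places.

0.53

At the given values, q = 8662 − 38(43.8) − 0.0839(38100) + 35.8(121) = 8132.81.
∂q/∂P_z = 35.8.
E = (35.8) × (121/8132.81) = 0.5326…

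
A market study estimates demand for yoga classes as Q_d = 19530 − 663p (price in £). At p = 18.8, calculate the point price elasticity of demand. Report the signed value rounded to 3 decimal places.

-1.764

dQ_d/dp = −663. At p = 18.8, Q_d = 19530 − 663(18.8) = 7065.6.
Ed = (dQ_d/dp)·(p/Q_d) = −663 × (18.8/7065.6) = -1.76409…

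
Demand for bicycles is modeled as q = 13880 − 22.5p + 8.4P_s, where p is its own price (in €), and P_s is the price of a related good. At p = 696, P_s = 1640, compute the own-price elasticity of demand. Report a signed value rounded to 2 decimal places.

-1.31

At the given values, q = 13880 − 22.5(696) + 8.4(1640) = 11996.
∂q/∂p = −22.5.
E = (-22.5) × (696/11996) = -1.3054…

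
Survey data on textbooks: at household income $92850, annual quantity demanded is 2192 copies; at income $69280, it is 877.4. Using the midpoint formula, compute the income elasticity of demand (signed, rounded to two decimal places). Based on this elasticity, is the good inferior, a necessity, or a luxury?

2.95; luxury

%ΔQ = (877.4 − 2192)/[( 2192 + 877.4)/2] = -1314.6/1534.7 = -0.856584…
%ΔIncome = (69280 − 92850)/[( 92850 + 69280)/2] = -23570/81065 = -0.290754…
E_income = (-1314.6/1534.7) / (-23570/81065) = 2.9460…
E_income > 1 ⇒ normal good, luxury.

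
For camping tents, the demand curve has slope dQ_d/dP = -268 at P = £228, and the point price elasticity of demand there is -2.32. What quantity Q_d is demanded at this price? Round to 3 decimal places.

26337.931

Ed = (dQ_d/dP)·(P/Q_d) ⇒ Q_d = (dQ_d/dP)·P/Ed = (-268)·228/(-2.32) = 26337.93103…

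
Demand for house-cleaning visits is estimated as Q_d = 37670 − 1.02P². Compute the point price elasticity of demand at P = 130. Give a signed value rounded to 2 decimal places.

-1.69

dQ_d/dP = −2·1.02·P = -265.2. At P = 130, Q_d = 20432.
Ed = (dQ_d/dP)·(P/Q_d) = (-265.2) × (130/20432) = -1.6873…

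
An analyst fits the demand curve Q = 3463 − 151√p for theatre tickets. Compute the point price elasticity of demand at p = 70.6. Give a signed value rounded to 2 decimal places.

dQ/dp = −151/(2√p) = -8.98555. At p = 70.6, Q = 2194.24.
Ed = (dQ/dp)·(p/Q) = (-8.98555) × (70.6/2194.24) = -0.2891…

-0.29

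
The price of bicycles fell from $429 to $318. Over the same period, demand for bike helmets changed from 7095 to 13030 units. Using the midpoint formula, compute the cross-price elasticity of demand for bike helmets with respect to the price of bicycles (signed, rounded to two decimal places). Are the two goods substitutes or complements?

-1.98; complements

%ΔQ_{bike helmets} = (13030 − 7095)/avg = 5935/10062.5 = 0.589813…
%ΔP_{bicycles} = (318 − 429)/avg = -111/373.5 = -0.297188…
E_cross = (5935/10062.5) / (-111/373.5) = -1.9846…
E_cross < 0 ⇒ the goods are complements.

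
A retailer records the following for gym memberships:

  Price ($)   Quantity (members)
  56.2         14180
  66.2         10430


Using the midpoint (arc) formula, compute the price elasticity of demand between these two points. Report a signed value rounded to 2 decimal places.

-1.87

%ΔQ = (10430 − 14180) / [(14180 + 10430)/2] = -3750/12305 = -0.304754…
%ΔP = (66.2 − 56.2) / [(56.2 + 66.2)/2] = 10/61.2 = 0.163398…
Arc Ed = %ΔQ / %ΔP = (-3750/12305) / (10/61.2) = -1.8650…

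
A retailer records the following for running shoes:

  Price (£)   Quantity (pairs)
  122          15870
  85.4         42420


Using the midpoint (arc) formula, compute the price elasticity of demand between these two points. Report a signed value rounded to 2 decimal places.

%ΔQ = (42420 − 15870) / [(15870 + 42420)/2] = 26550/29145 = 0.910962…
%ΔP = (85.4 − 122) / [(122 + 85.4)/2] = -36.6/103.7 = -0.352941…
Arc Ed = %ΔQ / %ΔP = (26550/29145) / (-36.6/103.7) = -2.5810…

-2.58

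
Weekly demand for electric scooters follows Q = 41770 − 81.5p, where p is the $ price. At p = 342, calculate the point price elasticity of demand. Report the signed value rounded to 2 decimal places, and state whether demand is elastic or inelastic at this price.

dQ/dp = −81.5. At p = 342, Q = 41770 − 81.5(342) = 13897.
Ed = (dQ/dp)·(p/Q) = −81.5 × (342/13897) = -2.0056…
|Ed| = 2.01 > 1, so demand is elastic.

-2.01; elastic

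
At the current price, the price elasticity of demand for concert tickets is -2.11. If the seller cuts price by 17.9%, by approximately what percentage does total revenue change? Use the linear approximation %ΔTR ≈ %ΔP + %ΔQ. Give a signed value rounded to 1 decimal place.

%ΔQ ≈ Ed × %ΔP = (-2.11) × (-17.9%) = +37.7690%
%ΔTR ≈ %ΔP + %ΔQ = (-17.9%) + (+37.7690%) = +19.8690%

+19.9%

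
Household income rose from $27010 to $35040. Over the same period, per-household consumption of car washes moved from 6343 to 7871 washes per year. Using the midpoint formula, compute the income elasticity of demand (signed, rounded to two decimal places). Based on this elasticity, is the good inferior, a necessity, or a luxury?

0.83; necessity

%ΔQ = (7871 − 6343)/[( 6343 + 7871)/2] = 1528/7107 = 0.214999…
%ΔIncome = (35040 − 27010)/[( 27010 + 35040)/2] = 8030/31025 = 0.258823…
E_income = (1528/7107) / (8030/31025) = 0.8306…
0 < E_income < 1 ⇒ normal good, necessity.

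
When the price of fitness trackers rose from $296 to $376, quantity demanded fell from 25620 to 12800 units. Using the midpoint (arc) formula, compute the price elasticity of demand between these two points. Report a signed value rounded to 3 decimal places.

-2.803

%ΔQ = (12800 − 25620) / [(25620 + 12800)/2] = -12820/19210 = -0.667360…
%ΔP = (376 − 296) / [(296 + 376)/2] = 80/336 = 0.238095…
Arc Ed = %ΔQ / %ΔP = (-12820/19210) / (80/336) = -2.80291…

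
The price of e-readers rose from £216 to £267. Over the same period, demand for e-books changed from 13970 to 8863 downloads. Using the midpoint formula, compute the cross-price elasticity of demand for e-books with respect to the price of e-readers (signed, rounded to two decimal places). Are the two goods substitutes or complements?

%ΔQ_{e-books} = (8863 − 13970)/avg = -5107/11416.5 = -0.447334…
%ΔP_{e-readers} = (267 − 216)/avg = 51/241.5 = 0.211180…
E_cross = (-5107/11416.5) / (51/241.5) = -2.1182…
E_cross < 0 ⇒ the goods are complements.

-2.12; complements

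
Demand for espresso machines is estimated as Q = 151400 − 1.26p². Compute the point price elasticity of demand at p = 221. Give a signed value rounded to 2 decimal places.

dQ/dp = −2·1.26·p = -556.92. At p = 221, Q = 89860.34.
Ed = (dQ/dp)·(p/Q) = (-556.92) × (221/89860.34) = -1.3696…

-1.37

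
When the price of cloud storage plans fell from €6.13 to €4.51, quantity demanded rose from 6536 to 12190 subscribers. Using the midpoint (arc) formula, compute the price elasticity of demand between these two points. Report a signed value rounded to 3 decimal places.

%ΔQ = (12190 − 6536) / [(6536 + 12190)/2] = 5654/9363 = 0.603866…
%ΔP = (4.51 − 6.13) / [(6.13 + 4.51)/2] = -1.62/5.32 = -0.304511…
Arc Ed = %ΔQ / %ΔP = (5654/9363) / (-1.62/5.32) = -1.98306…

-1.983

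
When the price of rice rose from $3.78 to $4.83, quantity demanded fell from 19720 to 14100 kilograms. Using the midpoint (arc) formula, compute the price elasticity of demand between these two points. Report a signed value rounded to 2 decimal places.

%ΔQ = (14100 − 19720) / [(19720 + 14100)/2] = -5620/16910 = -0.332347…
%ΔP = (4.83 − 3.78) / [(3.78 + 4.83)/2] = 1.05/4.305 = 0.243902…
Arc Ed = %ΔQ / %ΔP = (-5620/16910) / (1.05/4.305) = -1.3626…

-1.36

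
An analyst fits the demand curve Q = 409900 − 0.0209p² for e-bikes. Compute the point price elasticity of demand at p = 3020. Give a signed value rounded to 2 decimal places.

dQ/dp = −2·0.0209·p = -126.236. At p = 3020, Q = 219283.64.
Ed = (dQ/dp)·(p/Q) = (-126.236) × (3020/219283.64) = -1.7385…

-1.74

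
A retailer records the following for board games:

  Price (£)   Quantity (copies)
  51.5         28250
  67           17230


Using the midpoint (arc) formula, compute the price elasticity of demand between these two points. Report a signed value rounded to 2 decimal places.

%ΔQ = (17230 − 28250) / [(28250 + 17230)/2] = -11020/22740 = -0.484608…
%ΔP = (67 − 51.5) / [(51.5 + 67)/2] = 15.5/59.25 = 0.261603…
Arc Ed = %ΔQ / %ΔP = (-11020/22740) / (15.5/59.25) = -1.8524…

-1.85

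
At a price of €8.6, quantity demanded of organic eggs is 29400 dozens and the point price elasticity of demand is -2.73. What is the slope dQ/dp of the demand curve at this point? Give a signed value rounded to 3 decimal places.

-9332.791

Ed = (dQ/dp)·(p/Q) ⇒ dQ/dp = Ed·Q/p = (-2.73)·29400/8.6 = -9332.79069…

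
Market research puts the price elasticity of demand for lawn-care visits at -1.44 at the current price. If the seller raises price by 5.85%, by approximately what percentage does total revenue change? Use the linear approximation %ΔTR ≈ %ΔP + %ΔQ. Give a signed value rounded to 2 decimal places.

-2.57%

%ΔQ ≈ Ed × %ΔP = (-1.44) × (+5.85%) = -8.4240%
%ΔTR ≈ %ΔP + %ΔQ = (+5.85%) + (-8.4240%) = -2.5740%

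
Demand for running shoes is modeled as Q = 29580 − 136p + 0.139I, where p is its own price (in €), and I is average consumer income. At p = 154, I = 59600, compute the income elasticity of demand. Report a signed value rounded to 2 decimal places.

0.49

At the given values, Q = 29580 − 136(154) + 0.139(59600) = 16920.4.
∂Q/∂I = 0.139.
E = (0.139) × (59600/16920.4) = 0.4896…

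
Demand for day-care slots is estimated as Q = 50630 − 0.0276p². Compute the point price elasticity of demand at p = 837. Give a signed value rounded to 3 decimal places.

-1.236

dQ/dp = −2·0.0276·p = -46.2024. At p = 837, Q = 31294.2956.
Ed = (dQ/dp)·(p/Q) = (-46.2024) × (837/31294.2956) = -1.23573…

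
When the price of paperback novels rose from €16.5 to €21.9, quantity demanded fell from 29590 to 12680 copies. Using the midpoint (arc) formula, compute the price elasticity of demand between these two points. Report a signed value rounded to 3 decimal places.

%ΔQ = (12680 − 29590) / [(29590 + 12680)/2] = -16910/21135 = -0.800094…
%ΔP = (21.9 − 16.5) / [(16.5 + 21.9)/2] = 5.4/19.2 = 0.28125
Arc Ed = %ΔQ / %ΔP = (-16910/21135) / (5.4/19.2) = -2.84478…

-2.845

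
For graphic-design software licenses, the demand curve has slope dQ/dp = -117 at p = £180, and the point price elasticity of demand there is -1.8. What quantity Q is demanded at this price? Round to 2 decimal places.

Ed = (dQ/dp)·(p/Q) ⇒ Q = (dQ/dp)·p/Ed = (-117)·180/(-1.8) = 11700

11700.00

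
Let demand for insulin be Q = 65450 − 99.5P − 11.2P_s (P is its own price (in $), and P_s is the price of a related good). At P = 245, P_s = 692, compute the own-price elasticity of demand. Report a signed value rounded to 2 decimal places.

-0.73

At the given values, Q = 65450 − 99.5(245) − 11.2(692) = 33322.1.
∂Q/∂P = −99.5.
E = (-99.5) × (245/33322.1) = -0.7315…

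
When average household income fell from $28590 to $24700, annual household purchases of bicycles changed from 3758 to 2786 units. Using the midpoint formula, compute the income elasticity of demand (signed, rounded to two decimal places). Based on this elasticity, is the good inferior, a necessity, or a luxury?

%ΔQ = (2786 − 3758)/[( 3758 + 2786)/2] = -972/3272 = -0.297066…
%ΔIncome = (24700 − 28590)/[( 28590 + 24700)/2] = -3890/26645 = -0.145993…
E_income = (-972/3272) / (-3890/26645) = 2.0347…
E_income > 1 ⇒ normal good, luxury.

2.03; luxury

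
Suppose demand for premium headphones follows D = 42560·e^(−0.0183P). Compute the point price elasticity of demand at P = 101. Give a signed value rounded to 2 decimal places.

-1.85

dD/dP = −0.0183·D = -122.672. At P = 101, D = 6703.4.
Ed = (dD/dP)·(P/D) = (-122.672) × (101/6703.4) = -1.8483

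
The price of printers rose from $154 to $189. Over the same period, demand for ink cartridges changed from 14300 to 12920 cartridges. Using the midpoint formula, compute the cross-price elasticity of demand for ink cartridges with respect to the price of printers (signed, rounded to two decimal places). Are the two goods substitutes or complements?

%ΔQ_{ink cartridges} = (12920 − 14300)/avg = -1380/13610 = -0.101396…
%ΔP_{printers} = (189 − 154)/avg = 35/171.5 = 0.204081…
E_cross = (-1380/13610) / (35/171.5) = -0.4968…
E_cross < 0 ⇒ the goods are complements.

-0.50; complements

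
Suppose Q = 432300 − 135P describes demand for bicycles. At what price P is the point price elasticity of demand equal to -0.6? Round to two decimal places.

1200.83

Ed = −135P/(432300 − 135P). Set this equal to -0.6:
135P = 0.6·(432300 − 135P) ⇒ 135P(1 + 0.6) = 0.6·432300
P = 0.6·432300 / (135·1.6) = 1200.8333…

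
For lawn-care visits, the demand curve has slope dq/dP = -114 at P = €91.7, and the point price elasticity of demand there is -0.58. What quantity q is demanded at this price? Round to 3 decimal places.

Ed = (dq/dP)·(P/q) ⇒ q = (dq/dP)·P/Ed = (-114)·91.7/(-0.58) = 18023.79310…

18023.793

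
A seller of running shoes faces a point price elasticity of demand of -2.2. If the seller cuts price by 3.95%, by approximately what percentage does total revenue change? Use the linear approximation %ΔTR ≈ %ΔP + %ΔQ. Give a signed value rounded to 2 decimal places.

%ΔQ ≈ Ed × %ΔP = (-2.2) × (-3.95%) = +8.6900%
%ΔTR ≈ %ΔP + %ΔQ = (-3.95%) + (+8.6900%) = +4.7400%

+4.74%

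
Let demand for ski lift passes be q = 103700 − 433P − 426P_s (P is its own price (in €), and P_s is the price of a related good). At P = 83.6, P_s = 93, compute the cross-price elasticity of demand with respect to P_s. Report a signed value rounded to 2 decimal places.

-1.42

At the given values, q = 103700 − 433(83.6) − 426(93) = 27883.2.
∂q/∂P_s = -426.
E = (-426) × (93/27883.2) = -1.4208…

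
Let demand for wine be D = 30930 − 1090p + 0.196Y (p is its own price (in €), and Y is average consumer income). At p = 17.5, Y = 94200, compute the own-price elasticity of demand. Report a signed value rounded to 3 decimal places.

At the given values, D = 30930 − 1090(17.5) + 0.196(94200) = 30318.2.
∂D/∂p = −1090.
E = (-1090) × (17.5/30318.2) = -0.62916…

-0.629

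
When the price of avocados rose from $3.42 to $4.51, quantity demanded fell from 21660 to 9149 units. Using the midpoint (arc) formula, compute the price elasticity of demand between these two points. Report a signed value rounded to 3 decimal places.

-2.954

%ΔQ = (9149 − 21660) / [(21660 + 9149)/2] = -12511/15404.5 = -0.812165…
%ΔP = (4.51 − 3.42) / [(3.42 + 4.51)/2] = 1.09/3.965 = 0.274905…
Arc Ed = %ΔQ / %ΔP = (-12511/15404.5) / (1.09/3.965) = -2.95434…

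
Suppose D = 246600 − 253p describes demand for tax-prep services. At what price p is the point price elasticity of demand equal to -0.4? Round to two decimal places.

Ed = −253p/(246600 − 253p). Set this equal to -0.4:
253p = 0.4·(246600 − 253p) ⇒ 253p(1 + 0.4) = 0.4·246600
p = 0.4·246600 / (253·1.4) = 278.4867…

278.49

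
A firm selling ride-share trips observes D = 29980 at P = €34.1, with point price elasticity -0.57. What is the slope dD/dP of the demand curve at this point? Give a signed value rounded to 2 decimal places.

Ed = (dD/dP)·(P/D) ⇒ dD/dP = Ed·D/P = (-0.57)·29980/34.1 = -501.1319…

-501.13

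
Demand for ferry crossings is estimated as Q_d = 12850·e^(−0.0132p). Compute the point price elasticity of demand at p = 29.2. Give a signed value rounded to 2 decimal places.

-0.39

dQ_d/dp = −0.0132·Q_d = -115.367. At p = 29.2, Q_d = 8739.94.
Ed = (dQ_d/dp)·(p/Q_d) = (-115.367) × (29.2/8739.94) = -0.3854…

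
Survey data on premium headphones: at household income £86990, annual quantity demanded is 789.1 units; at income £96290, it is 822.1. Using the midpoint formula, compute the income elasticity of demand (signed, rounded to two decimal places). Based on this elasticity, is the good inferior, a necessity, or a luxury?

%ΔQ = (822.1 − 789.1)/[( 789.1 + 822.1)/2] = 33/805.6 = 0.040963…
%ΔIncome = (96290 − 86990)/[( 86990 + 96290)/2] = 9300/91640 = 0.101484…
E_income = (33/805.6) / (9300/91640) = 0.4036…
0 < E_income < 1 ⇒ normal good, necessity.

0.40; necessity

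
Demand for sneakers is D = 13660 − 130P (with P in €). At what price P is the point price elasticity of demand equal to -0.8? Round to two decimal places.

Ed = −130P/(13660 − 130P). Set this equal to -0.8:
130P = 0.8·(13660 − 130P) ⇒ 130P(1 + 0.8) = 0.8·13660
P = 0.8·13660 / (130·1.8) = 46.7008…

46.70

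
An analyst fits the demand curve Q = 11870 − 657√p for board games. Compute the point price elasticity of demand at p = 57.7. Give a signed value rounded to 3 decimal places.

-0.363

dQ/dp = −657/(2√p) = -43.2462. At p = 57.7, Q = 6879.39.
Ed = (dQ/dp)·(p/Q) = (-43.2462) × (57.7/6879.39) = -0.36272…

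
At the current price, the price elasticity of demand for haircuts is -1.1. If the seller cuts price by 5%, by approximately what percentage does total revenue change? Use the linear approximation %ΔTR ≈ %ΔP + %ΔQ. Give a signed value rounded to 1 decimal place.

%ΔQ ≈ Ed × %ΔP = (-1.1) × (-5%) = +5.5000%
%ΔTR ≈ %ΔP + %ΔQ = (-5%) + (+5.5000%) = +0.5000%

+0.5%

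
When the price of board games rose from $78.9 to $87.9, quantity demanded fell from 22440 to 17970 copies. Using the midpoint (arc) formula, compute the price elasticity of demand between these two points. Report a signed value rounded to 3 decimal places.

-2.050

%ΔQ = (17970 − 22440) / [(22440 + 17970)/2] = -4470/20205 = -0.221232…
%ΔP = (87.9 − 78.9) / [(78.9 + 87.9)/2] = 9/83.4 = 0.107913…
Arc Ed = %ΔQ / %ΔP = (-4470/20205) / (9/83.4) = -2.05008…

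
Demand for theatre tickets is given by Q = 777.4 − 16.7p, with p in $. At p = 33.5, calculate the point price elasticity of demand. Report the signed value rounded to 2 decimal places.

-2.57

dQ/dp = −16.7. At p = 33.5, Q = 777.4 − 16.7(33.5) = 217.95.
Ed = (dQ/dp)·(p/Q) = −16.7 × (33.5/217.95) = -2.5668…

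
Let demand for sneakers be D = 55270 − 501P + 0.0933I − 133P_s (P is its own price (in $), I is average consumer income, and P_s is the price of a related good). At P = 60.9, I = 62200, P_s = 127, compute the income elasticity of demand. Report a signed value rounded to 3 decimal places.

At the given values, D = 55270 − 501(60.9) + 0.0933(62200) − 133(127) = 13671.36.
∂D/∂I = 0.0933.
E = (0.0933) × (62200/13671.36) = 0.42448…

0.424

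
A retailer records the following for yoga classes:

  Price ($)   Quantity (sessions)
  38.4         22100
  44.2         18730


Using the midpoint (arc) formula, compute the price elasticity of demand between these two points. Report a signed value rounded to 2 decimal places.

-1.18

%ΔQ = (18730 − 22100) / [(22100 + 18730)/2] = -3370/20415 = -0.165074…
%ΔP = (44.2 − 38.4) / [(38.4 + 44.2)/2] = 5.8/41.3 = 0.140435…
Arc Ed = %ΔQ / %ΔP = (-3370/20415) / (5.8/41.3) = -1.1754…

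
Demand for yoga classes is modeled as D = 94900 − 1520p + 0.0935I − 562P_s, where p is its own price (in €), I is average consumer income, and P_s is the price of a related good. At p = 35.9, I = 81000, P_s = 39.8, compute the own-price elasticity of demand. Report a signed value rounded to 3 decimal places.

At the given values, D = 94900 − 1520(35.9) + 0.0935(81000) − 562(39.8) = 25537.9.
∂D/∂p = −1520.
E = (-1520) × (35.9/25537.9) = -2.13674…

-2.137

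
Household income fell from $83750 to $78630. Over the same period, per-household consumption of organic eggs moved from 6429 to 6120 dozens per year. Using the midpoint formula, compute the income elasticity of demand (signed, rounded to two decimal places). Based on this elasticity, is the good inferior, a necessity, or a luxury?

%ΔQ = (6120 − 6429)/[( 6429 + 6120)/2] = -309/6274.5 = -0.049246…
%ΔIncome = (78630 − 83750)/[( 83750 + 78630)/2] = -5120/81190 = -0.063061…
E_income = (-309/6274.5) / (-5120/81190) = 0.7809…
0 < E_income < 1 ⇒ normal good, necessity.

0.78; necessity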